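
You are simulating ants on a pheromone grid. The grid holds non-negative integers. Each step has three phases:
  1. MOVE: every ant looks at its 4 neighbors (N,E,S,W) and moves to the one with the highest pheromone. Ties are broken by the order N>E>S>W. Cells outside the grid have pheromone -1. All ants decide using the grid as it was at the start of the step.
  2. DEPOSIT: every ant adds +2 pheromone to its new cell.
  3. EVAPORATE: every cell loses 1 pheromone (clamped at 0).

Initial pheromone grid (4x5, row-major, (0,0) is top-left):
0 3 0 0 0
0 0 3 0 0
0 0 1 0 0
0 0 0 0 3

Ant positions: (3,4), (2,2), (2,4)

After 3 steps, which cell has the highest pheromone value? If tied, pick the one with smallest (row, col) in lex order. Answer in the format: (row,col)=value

Answer: (3,4)=6

Derivation:
Step 1: ant0:(3,4)->N->(2,4) | ant1:(2,2)->N->(1,2) | ant2:(2,4)->S->(3,4)
  grid max=4 at (1,2)
Step 2: ant0:(2,4)->S->(3,4) | ant1:(1,2)->N->(0,2) | ant2:(3,4)->N->(2,4)
  grid max=5 at (3,4)
Step 3: ant0:(3,4)->N->(2,4) | ant1:(0,2)->S->(1,2) | ant2:(2,4)->S->(3,4)
  grid max=6 at (3,4)
Final grid:
  0 0 0 0 0
  0 0 4 0 0
  0 0 0 0 3
  0 0 0 0 6
Max pheromone 6 at (3,4)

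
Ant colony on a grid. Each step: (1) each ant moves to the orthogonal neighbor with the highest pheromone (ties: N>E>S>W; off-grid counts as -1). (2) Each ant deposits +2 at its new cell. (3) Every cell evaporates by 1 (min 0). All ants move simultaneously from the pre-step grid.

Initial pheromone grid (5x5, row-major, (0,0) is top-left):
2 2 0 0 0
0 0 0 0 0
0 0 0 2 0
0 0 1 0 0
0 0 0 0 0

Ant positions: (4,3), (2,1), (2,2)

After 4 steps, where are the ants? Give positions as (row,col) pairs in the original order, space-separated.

Step 1: ant0:(4,3)->N->(3,3) | ant1:(2,1)->N->(1,1) | ant2:(2,2)->E->(2,3)
  grid max=3 at (2,3)
Step 2: ant0:(3,3)->N->(2,3) | ant1:(1,1)->N->(0,1) | ant2:(2,3)->S->(3,3)
  grid max=4 at (2,3)
Step 3: ant0:(2,3)->S->(3,3) | ant1:(0,1)->E->(0,2) | ant2:(3,3)->N->(2,3)
  grid max=5 at (2,3)
Step 4: ant0:(3,3)->N->(2,3) | ant1:(0,2)->W->(0,1) | ant2:(2,3)->S->(3,3)
  grid max=6 at (2,3)

(2,3) (0,1) (3,3)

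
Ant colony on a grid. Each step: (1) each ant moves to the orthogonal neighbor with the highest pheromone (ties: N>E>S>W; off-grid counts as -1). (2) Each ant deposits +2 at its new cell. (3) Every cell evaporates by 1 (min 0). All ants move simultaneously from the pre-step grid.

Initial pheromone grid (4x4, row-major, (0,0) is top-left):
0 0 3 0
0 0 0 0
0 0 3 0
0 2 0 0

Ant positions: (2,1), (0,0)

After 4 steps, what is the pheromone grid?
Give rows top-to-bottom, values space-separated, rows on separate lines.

After step 1: ants at (2,2),(0,1)
  0 1 2 0
  0 0 0 0
  0 0 4 0
  0 1 0 0
After step 2: ants at (1,2),(0,2)
  0 0 3 0
  0 0 1 0
  0 0 3 0
  0 0 0 0
After step 3: ants at (0,2),(1,2)
  0 0 4 0
  0 0 2 0
  0 0 2 0
  0 0 0 0
After step 4: ants at (1,2),(0,2)
  0 0 5 0
  0 0 3 0
  0 0 1 0
  0 0 0 0

0 0 5 0
0 0 3 0
0 0 1 0
0 0 0 0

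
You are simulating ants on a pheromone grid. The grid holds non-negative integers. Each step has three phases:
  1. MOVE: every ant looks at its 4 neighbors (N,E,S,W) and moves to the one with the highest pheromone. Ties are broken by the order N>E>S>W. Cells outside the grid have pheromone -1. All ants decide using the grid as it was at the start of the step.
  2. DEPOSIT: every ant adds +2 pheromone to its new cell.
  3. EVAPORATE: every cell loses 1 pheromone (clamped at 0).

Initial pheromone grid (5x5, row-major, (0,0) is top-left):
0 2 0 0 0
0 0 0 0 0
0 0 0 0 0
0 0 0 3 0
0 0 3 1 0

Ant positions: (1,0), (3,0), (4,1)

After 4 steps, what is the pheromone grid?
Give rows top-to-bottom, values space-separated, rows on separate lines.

After step 1: ants at (0,0),(2,0),(4,2)
  1 1 0 0 0
  0 0 0 0 0
  1 0 0 0 0
  0 0 0 2 0
  0 0 4 0 0
After step 2: ants at (0,1),(1,0),(3,2)
  0 2 0 0 0
  1 0 0 0 0
  0 0 0 0 0
  0 0 1 1 0
  0 0 3 0 0
After step 3: ants at (0,2),(0,0),(4,2)
  1 1 1 0 0
  0 0 0 0 0
  0 0 0 0 0
  0 0 0 0 0
  0 0 4 0 0
After step 4: ants at (0,1),(0,1),(3,2)
  0 4 0 0 0
  0 0 0 0 0
  0 0 0 0 0
  0 0 1 0 0
  0 0 3 0 0

0 4 0 0 0
0 0 0 0 0
0 0 0 0 0
0 0 1 0 0
0 0 3 0 0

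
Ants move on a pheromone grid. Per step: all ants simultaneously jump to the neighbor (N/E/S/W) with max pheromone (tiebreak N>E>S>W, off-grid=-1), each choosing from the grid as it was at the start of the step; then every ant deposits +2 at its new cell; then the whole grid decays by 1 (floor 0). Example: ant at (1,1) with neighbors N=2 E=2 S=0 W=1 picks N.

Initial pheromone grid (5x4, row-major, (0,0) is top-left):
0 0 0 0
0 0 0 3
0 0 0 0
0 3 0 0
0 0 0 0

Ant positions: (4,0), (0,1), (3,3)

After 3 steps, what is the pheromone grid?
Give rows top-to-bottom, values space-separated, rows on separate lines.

After step 1: ants at (3,0),(0,2),(2,3)
  0 0 1 0
  0 0 0 2
  0 0 0 1
  1 2 0 0
  0 0 0 0
After step 2: ants at (3,1),(0,3),(1,3)
  0 0 0 1
  0 0 0 3
  0 0 0 0
  0 3 0 0
  0 0 0 0
After step 3: ants at (2,1),(1,3),(0,3)
  0 0 0 2
  0 0 0 4
  0 1 0 0
  0 2 0 0
  0 0 0 0

0 0 0 2
0 0 0 4
0 1 0 0
0 2 0 0
0 0 0 0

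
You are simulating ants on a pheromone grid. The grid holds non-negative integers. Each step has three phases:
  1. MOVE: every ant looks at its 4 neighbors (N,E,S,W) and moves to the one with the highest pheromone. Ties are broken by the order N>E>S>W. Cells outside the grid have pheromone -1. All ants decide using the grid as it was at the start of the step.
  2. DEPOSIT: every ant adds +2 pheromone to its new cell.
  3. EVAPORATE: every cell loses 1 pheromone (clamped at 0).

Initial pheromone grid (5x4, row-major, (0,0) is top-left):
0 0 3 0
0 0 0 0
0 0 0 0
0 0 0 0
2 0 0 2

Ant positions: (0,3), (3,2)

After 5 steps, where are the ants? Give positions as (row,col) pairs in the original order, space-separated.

Step 1: ant0:(0,3)->W->(0,2) | ant1:(3,2)->N->(2,2)
  grid max=4 at (0,2)
Step 2: ant0:(0,2)->E->(0,3) | ant1:(2,2)->N->(1,2)
  grid max=3 at (0,2)
Step 3: ant0:(0,3)->W->(0,2) | ant1:(1,2)->N->(0,2)
  grid max=6 at (0,2)
Step 4: ant0:(0,2)->E->(0,3) | ant1:(0,2)->E->(0,3)
  grid max=5 at (0,2)
Step 5: ant0:(0,3)->W->(0,2) | ant1:(0,3)->W->(0,2)
  grid max=8 at (0,2)

(0,2) (0,2)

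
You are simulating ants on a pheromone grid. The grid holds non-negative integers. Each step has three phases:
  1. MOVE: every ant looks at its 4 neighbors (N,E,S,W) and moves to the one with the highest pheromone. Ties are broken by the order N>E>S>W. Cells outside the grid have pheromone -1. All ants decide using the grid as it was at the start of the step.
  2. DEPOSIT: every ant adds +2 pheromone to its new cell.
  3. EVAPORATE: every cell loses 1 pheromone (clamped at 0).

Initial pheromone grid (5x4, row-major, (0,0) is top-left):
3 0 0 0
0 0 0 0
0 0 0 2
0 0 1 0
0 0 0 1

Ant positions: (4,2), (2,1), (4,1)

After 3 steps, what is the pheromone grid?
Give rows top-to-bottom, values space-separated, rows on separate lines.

After step 1: ants at (3,2),(1,1),(3,1)
  2 0 0 0
  0 1 0 0
  0 0 0 1
  0 1 2 0
  0 0 0 0
After step 2: ants at (3,1),(0,1),(3,2)
  1 1 0 0
  0 0 0 0
  0 0 0 0
  0 2 3 0
  0 0 0 0
After step 3: ants at (3,2),(0,0),(3,1)
  2 0 0 0
  0 0 0 0
  0 0 0 0
  0 3 4 0
  0 0 0 0

2 0 0 0
0 0 0 0
0 0 0 0
0 3 4 0
0 0 0 0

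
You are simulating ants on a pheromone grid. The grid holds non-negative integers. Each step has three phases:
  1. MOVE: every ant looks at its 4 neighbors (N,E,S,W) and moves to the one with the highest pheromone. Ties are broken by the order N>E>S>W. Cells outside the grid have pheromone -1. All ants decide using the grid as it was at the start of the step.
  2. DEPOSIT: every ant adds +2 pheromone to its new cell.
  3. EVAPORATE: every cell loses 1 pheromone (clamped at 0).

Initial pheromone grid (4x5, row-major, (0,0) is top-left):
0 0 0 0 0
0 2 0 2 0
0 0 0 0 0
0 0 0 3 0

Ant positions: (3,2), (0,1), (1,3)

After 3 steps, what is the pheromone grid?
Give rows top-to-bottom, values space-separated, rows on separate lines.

After step 1: ants at (3,3),(1,1),(0,3)
  0 0 0 1 0
  0 3 0 1 0
  0 0 0 0 0
  0 0 0 4 0
After step 2: ants at (2,3),(0,1),(1,3)
  0 1 0 0 0
  0 2 0 2 0
  0 0 0 1 0
  0 0 0 3 0
After step 3: ants at (3,3),(1,1),(2,3)
  0 0 0 0 0
  0 3 0 1 0
  0 0 0 2 0
  0 0 0 4 0

0 0 0 0 0
0 3 0 1 0
0 0 0 2 0
0 0 0 4 0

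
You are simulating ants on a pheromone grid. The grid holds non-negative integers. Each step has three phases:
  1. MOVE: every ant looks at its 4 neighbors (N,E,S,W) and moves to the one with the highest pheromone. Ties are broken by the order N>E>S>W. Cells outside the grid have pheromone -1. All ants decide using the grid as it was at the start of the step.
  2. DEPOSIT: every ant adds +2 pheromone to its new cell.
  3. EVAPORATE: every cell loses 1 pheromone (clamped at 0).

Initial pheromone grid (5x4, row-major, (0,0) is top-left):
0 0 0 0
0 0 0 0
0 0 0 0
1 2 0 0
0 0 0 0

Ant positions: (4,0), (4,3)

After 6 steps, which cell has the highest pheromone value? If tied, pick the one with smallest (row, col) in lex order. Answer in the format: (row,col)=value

Step 1: ant0:(4,0)->N->(3,0) | ant1:(4,3)->N->(3,3)
  grid max=2 at (3,0)
Step 2: ant0:(3,0)->E->(3,1) | ant1:(3,3)->N->(2,3)
  grid max=2 at (3,1)
Step 3: ant0:(3,1)->W->(3,0) | ant1:(2,3)->N->(1,3)
  grid max=2 at (3,0)
Step 4: ant0:(3,0)->E->(3,1) | ant1:(1,3)->N->(0,3)
  grid max=2 at (3,1)
Step 5: ant0:(3,1)->W->(3,0) | ant1:(0,3)->S->(1,3)
  grid max=2 at (3,0)
Step 6: ant0:(3,0)->E->(3,1) | ant1:(1,3)->N->(0,3)
  grid max=2 at (3,1)
Final grid:
  0 0 0 1
  0 0 0 0
  0 0 0 0
  1 2 0 0
  0 0 0 0
Max pheromone 2 at (3,1)

Answer: (3,1)=2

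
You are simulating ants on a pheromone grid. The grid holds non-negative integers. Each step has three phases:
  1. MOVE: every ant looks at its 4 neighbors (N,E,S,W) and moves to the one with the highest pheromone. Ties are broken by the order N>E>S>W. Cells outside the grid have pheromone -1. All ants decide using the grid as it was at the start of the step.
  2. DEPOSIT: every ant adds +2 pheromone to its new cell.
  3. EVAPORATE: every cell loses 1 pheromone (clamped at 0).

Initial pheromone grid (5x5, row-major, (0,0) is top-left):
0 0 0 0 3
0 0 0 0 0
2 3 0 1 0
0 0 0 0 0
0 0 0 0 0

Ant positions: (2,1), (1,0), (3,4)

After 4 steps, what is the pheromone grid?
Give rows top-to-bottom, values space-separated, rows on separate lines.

After step 1: ants at (2,0),(2,0),(2,4)
  0 0 0 0 2
  0 0 0 0 0
  5 2 0 0 1
  0 0 0 0 0
  0 0 0 0 0
After step 2: ants at (2,1),(2,1),(1,4)
  0 0 0 0 1
  0 0 0 0 1
  4 5 0 0 0
  0 0 0 0 0
  0 0 0 0 0
After step 3: ants at (2,0),(2,0),(0,4)
  0 0 0 0 2
  0 0 0 0 0
  7 4 0 0 0
  0 0 0 0 0
  0 0 0 0 0
After step 4: ants at (2,1),(2,1),(1,4)
  0 0 0 0 1
  0 0 0 0 1
  6 7 0 0 0
  0 0 0 0 0
  0 0 0 0 0

0 0 0 0 1
0 0 0 0 1
6 7 0 0 0
0 0 0 0 0
0 0 0 0 0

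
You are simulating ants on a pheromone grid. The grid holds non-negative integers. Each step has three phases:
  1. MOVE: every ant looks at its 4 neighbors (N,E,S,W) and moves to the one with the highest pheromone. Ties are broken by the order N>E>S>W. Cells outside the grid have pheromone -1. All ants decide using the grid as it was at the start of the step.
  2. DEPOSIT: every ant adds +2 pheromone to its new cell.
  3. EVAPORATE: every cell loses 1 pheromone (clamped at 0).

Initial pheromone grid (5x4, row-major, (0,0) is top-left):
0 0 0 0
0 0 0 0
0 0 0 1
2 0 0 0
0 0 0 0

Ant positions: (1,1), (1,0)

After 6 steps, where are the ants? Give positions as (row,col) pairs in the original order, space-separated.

Step 1: ant0:(1,1)->N->(0,1) | ant1:(1,0)->N->(0,0)
  grid max=1 at (0,0)
Step 2: ant0:(0,1)->W->(0,0) | ant1:(0,0)->E->(0,1)
  grid max=2 at (0,0)
Step 3: ant0:(0,0)->E->(0,1) | ant1:(0,1)->W->(0,0)
  grid max=3 at (0,0)
Step 4: ant0:(0,1)->W->(0,0) | ant1:(0,0)->E->(0,1)
  grid max=4 at (0,0)
Step 5: ant0:(0,0)->E->(0,1) | ant1:(0,1)->W->(0,0)
  grid max=5 at (0,0)
Step 6: ant0:(0,1)->W->(0,0) | ant1:(0,0)->E->(0,1)
  grid max=6 at (0,0)

(0,0) (0,1)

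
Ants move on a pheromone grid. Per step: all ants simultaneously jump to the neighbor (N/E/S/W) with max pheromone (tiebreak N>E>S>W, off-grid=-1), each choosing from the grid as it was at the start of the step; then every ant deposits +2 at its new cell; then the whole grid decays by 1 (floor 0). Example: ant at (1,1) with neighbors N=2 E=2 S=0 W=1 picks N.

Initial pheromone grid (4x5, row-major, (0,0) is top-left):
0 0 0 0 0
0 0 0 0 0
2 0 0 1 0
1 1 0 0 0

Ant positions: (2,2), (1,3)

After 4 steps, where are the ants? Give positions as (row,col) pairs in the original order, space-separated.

Step 1: ant0:(2,2)->E->(2,3) | ant1:(1,3)->S->(2,3)
  grid max=4 at (2,3)
Step 2: ant0:(2,3)->N->(1,3) | ant1:(2,3)->N->(1,3)
  grid max=3 at (1,3)
Step 3: ant0:(1,3)->S->(2,3) | ant1:(1,3)->S->(2,3)
  grid max=6 at (2,3)
Step 4: ant0:(2,3)->N->(1,3) | ant1:(2,3)->N->(1,3)
  grid max=5 at (1,3)

(1,3) (1,3)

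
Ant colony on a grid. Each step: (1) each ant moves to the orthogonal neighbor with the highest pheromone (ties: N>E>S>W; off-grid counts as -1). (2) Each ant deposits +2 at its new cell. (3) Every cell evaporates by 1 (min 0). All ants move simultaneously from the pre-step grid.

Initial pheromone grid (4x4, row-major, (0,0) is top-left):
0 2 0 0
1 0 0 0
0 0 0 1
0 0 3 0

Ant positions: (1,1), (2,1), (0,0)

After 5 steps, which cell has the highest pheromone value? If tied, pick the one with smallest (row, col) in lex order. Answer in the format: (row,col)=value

Step 1: ant0:(1,1)->N->(0,1) | ant1:(2,1)->N->(1,1) | ant2:(0,0)->E->(0,1)
  grid max=5 at (0,1)
Step 2: ant0:(0,1)->S->(1,1) | ant1:(1,1)->N->(0,1) | ant2:(0,1)->S->(1,1)
  grid max=6 at (0,1)
Step 3: ant0:(1,1)->N->(0,1) | ant1:(0,1)->S->(1,1) | ant2:(1,1)->N->(0,1)
  grid max=9 at (0,1)
Step 4: ant0:(0,1)->S->(1,1) | ant1:(1,1)->N->(0,1) | ant2:(0,1)->S->(1,1)
  grid max=10 at (0,1)
Step 5: ant0:(1,1)->N->(0,1) | ant1:(0,1)->S->(1,1) | ant2:(1,1)->N->(0,1)
  grid max=13 at (0,1)
Final grid:
  0 13 0 0
  0 9 0 0
  0 0 0 0
  0 0 0 0
Max pheromone 13 at (0,1)

Answer: (0,1)=13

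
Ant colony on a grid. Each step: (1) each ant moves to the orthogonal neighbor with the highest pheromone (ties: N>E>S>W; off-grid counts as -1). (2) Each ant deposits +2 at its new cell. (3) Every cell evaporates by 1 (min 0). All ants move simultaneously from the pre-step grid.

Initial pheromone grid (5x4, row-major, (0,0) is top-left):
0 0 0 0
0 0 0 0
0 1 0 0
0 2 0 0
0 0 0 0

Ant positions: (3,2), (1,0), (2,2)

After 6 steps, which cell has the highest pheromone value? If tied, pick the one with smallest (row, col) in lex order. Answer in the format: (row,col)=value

Step 1: ant0:(3,2)->W->(3,1) | ant1:(1,0)->N->(0,0) | ant2:(2,2)->W->(2,1)
  grid max=3 at (3,1)
Step 2: ant0:(3,1)->N->(2,1) | ant1:(0,0)->E->(0,1) | ant2:(2,1)->S->(3,1)
  grid max=4 at (3,1)
Step 3: ant0:(2,1)->S->(3,1) | ant1:(0,1)->E->(0,2) | ant2:(3,1)->N->(2,1)
  grid max=5 at (3,1)
Step 4: ant0:(3,1)->N->(2,1) | ant1:(0,2)->E->(0,3) | ant2:(2,1)->S->(3,1)
  grid max=6 at (3,1)
Step 5: ant0:(2,1)->S->(3,1) | ant1:(0,3)->S->(1,3) | ant2:(3,1)->N->(2,1)
  grid max=7 at (3,1)
Step 6: ant0:(3,1)->N->(2,1) | ant1:(1,3)->N->(0,3) | ant2:(2,1)->S->(3,1)
  grid max=8 at (3,1)
Final grid:
  0 0 0 1
  0 0 0 0
  0 7 0 0
  0 8 0 0
  0 0 0 0
Max pheromone 8 at (3,1)

Answer: (3,1)=8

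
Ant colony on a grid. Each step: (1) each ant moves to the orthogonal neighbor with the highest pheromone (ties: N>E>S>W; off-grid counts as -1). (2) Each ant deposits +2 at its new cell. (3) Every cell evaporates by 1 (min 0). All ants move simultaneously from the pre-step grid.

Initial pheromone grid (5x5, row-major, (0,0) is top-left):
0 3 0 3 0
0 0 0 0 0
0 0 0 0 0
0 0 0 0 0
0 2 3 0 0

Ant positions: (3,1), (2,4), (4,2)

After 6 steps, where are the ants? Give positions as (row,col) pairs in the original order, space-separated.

Step 1: ant0:(3,1)->S->(4,1) | ant1:(2,4)->N->(1,4) | ant2:(4,2)->W->(4,1)
  grid max=5 at (4,1)
Step 2: ant0:(4,1)->E->(4,2) | ant1:(1,4)->N->(0,4) | ant2:(4,1)->E->(4,2)
  grid max=5 at (4,2)
Step 3: ant0:(4,2)->W->(4,1) | ant1:(0,4)->W->(0,3) | ant2:(4,2)->W->(4,1)
  grid max=7 at (4,1)
Step 4: ant0:(4,1)->E->(4,2) | ant1:(0,3)->E->(0,4) | ant2:(4,1)->E->(4,2)
  grid max=7 at (4,2)
Step 5: ant0:(4,2)->W->(4,1) | ant1:(0,4)->W->(0,3) | ant2:(4,2)->W->(4,1)
  grid max=9 at (4,1)
Step 6: ant0:(4,1)->E->(4,2) | ant1:(0,3)->E->(0,4) | ant2:(4,1)->E->(4,2)
  grid max=9 at (4,2)

(4,2) (0,4) (4,2)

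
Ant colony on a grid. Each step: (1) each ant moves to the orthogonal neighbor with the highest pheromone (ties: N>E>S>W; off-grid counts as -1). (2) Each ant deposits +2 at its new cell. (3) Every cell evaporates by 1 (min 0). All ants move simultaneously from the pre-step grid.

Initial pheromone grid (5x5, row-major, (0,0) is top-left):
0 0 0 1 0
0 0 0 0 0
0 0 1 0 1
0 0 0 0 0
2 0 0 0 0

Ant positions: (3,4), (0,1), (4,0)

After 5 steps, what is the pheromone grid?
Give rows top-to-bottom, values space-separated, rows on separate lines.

After step 1: ants at (2,4),(0,2),(3,0)
  0 0 1 0 0
  0 0 0 0 0
  0 0 0 0 2
  1 0 0 0 0
  1 0 0 0 0
After step 2: ants at (1,4),(0,3),(4,0)
  0 0 0 1 0
  0 0 0 0 1
  0 0 0 0 1
  0 0 0 0 0
  2 0 0 0 0
After step 3: ants at (2,4),(0,4),(3,0)
  0 0 0 0 1
  0 0 0 0 0
  0 0 0 0 2
  1 0 0 0 0
  1 0 0 0 0
After step 4: ants at (1,4),(1,4),(4,0)
  0 0 0 0 0
  0 0 0 0 3
  0 0 0 0 1
  0 0 0 0 0
  2 0 0 0 0
After step 5: ants at (2,4),(2,4),(3,0)
  0 0 0 0 0
  0 0 0 0 2
  0 0 0 0 4
  1 0 0 0 0
  1 0 0 0 0

0 0 0 0 0
0 0 0 0 2
0 0 0 0 4
1 0 0 0 0
1 0 0 0 0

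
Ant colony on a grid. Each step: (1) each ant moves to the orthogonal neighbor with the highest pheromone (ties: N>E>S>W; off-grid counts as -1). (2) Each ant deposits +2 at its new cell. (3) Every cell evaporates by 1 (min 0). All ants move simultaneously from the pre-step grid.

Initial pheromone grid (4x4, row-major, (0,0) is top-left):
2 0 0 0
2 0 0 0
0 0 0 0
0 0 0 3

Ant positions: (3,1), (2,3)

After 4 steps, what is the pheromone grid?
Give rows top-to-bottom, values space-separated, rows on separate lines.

After step 1: ants at (2,1),(3,3)
  1 0 0 0
  1 0 0 0
  0 1 0 0
  0 0 0 4
After step 2: ants at (1,1),(2,3)
  0 0 0 0
  0 1 0 0
  0 0 0 1
  0 0 0 3
After step 3: ants at (0,1),(3,3)
  0 1 0 0
  0 0 0 0
  0 0 0 0
  0 0 0 4
After step 4: ants at (0,2),(2,3)
  0 0 1 0
  0 0 0 0
  0 0 0 1
  0 0 0 3

0 0 1 0
0 0 0 0
0 0 0 1
0 0 0 3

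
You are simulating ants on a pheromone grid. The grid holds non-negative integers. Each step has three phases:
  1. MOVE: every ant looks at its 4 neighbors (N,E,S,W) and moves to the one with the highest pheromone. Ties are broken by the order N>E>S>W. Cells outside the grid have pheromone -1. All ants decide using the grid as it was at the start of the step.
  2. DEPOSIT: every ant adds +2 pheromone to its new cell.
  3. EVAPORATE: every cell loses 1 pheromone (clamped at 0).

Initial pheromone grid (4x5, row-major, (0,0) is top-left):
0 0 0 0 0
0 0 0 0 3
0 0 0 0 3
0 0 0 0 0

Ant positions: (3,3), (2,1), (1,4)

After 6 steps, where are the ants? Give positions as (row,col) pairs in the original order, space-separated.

Step 1: ant0:(3,3)->N->(2,3) | ant1:(2,1)->N->(1,1) | ant2:(1,4)->S->(2,4)
  grid max=4 at (2,4)
Step 2: ant0:(2,3)->E->(2,4) | ant1:(1,1)->N->(0,1) | ant2:(2,4)->N->(1,4)
  grid max=5 at (2,4)
Step 3: ant0:(2,4)->N->(1,4) | ant1:(0,1)->E->(0,2) | ant2:(1,4)->S->(2,4)
  grid max=6 at (2,4)
Step 4: ant0:(1,4)->S->(2,4) | ant1:(0,2)->E->(0,3) | ant2:(2,4)->N->(1,4)
  grid max=7 at (2,4)
Step 5: ant0:(2,4)->N->(1,4) | ant1:(0,3)->E->(0,4) | ant2:(1,4)->S->(2,4)
  grid max=8 at (2,4)
Step 6: ant0:(1,4)->S->(2,4) | ant1:(0,4)->S->(1,4) | ant2:(2,4)->N->(1,4)
  grid max=9 at (1,4)

(2,4) (1,4) (1,4)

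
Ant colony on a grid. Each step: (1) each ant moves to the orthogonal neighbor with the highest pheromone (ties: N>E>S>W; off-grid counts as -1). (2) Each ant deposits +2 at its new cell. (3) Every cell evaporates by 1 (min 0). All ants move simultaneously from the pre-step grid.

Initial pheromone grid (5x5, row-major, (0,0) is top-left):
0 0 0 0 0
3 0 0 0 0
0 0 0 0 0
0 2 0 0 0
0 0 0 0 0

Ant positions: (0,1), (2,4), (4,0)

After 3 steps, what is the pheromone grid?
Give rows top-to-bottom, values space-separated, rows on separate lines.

After step 1: ants at (0,2),(1,4),(3,0)
  0 0 1 0 0
  2 0 0 0 1
  0 0 0 0 0
  1 1 0 0 0
  0 0 0 0 0
After step 2: ants at (0,3),(0,4),(3,1)
  0 0 0 1 1
  1 0 0 0 0
  0 0 0 0 0
  0 2 0 0 0
  0 0 0 0 0
After step 3: ants at (0,4),(0,3),(2,1)
  0 0 0 2 2
  0 0 0 0 0
  0 1 0 0 0
  0 1 0 0 0
  0 0 0 0 0

0 0 0 2 2
0 0 0 0 0
0 1 0 0 0
0 1 0 0 0
0 0 0 0 0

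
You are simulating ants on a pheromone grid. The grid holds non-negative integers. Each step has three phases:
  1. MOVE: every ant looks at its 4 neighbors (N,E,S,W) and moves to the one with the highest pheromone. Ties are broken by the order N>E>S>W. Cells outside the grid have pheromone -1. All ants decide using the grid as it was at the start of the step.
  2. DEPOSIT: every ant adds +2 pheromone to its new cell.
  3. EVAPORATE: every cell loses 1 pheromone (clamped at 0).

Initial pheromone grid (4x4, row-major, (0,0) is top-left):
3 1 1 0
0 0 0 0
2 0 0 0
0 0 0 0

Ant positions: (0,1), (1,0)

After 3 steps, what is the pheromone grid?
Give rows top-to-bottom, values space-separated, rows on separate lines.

After step 1: ants at (0,0),(0,0)
  6 0 0 0
  0 0 0 0
  1 0 0 0
  0 0 0 0
After step 2: ants at (0,1),(0,1)
  5 3 0 0
  0 0 0 0
  0 0 0 0
  0 0 0 0
After step 3: ants at (0,0),(0,0)
  8 2 0 0
  0 0 0 0
  0 0 0 0
  0 0 0 0

8 2 0 0
0 0 0 0
0 0 0 0
0 0 0 0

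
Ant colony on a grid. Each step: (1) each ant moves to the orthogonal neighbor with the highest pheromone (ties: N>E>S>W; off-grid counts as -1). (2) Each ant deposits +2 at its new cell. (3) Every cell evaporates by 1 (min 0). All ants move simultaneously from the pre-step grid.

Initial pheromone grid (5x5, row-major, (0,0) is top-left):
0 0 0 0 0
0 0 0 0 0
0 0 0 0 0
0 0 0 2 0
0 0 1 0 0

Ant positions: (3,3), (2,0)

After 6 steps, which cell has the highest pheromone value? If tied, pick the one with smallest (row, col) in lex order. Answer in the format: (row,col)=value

Answer: (3,3)=2

Derivation:
Step 1: ant0:(3,3)->N->(2,3) | ant1:(2,0)->N->(1,0)
  grid max=1 at (1,0)
Step 2: ant0:(2,3)->S->(3,3) | ant1:(1,0)->N->(0,0)
  grid max=2 at (3,3)
Step 3: ant0:(3,3)->N->(2,3) | ant1:(0,0)->E->(0,1)
  grid max=1 at (0,1)
Step 4: ant0:(2,3)->S->(3,3) | ant1:(0,1)->E->(0,2)
  grid max=2 at (3,3)
Step 5: ant0:(3,3)->N->(2,3) | ant1:(0,2)->E->(0,3)
  grid max=1 at (0,3)
Step 6: ant0:(2,3)->S->(3,3) | ant1:(0,3)->E->(0,4)
  grid max=2 at (3,3)
Final grid:
  0 0 0 0 1
  0 0 0 0 0
  0 0 0 0 0
  0 0 0 2 0
  0 0 0 0 0
Max pheromone 2 at (3,3)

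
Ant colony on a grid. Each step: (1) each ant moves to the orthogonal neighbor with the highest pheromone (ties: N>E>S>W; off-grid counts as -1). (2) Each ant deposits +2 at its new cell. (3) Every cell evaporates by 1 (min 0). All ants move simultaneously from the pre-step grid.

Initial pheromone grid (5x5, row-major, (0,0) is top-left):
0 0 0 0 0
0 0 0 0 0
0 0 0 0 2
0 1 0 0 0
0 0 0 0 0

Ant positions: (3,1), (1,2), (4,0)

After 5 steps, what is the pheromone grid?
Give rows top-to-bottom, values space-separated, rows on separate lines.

After step 1: ants at (2,1),(0,2),(3,0)
  0 0 1 0 0
  0 0 0 0 0
  0 1 0 0 1
  1 0 0 0 0
  0 0 0 0 0
After step 2: ants at (1,1),(0,3),(2,0)
  0 0 0 1 0
  0 1 0 0 0
  1 0 0 0 0
  0 0 0 0 0
  0 0 0 0 0
After step 3: ants at (0,1),(0,4),(1,0)
  0 1 0 0 1
  1 0 0 0 0
  0 0 0 0 0
  0 0 0 0 0
  0 0 0 0 0
After step 4: ants at (0,2),(1,4),(0,0)
  1 0 1 0 0
  0 0 0 0 1
  0 0 0 0 0
  0 0 0 0 0
  0 0 0 0 0
After step 5: ants at (0,3),(0,4),(0,1)
  0 1 0 1 1
  0 0 0 0 0
  0 0 0 0 0
  0 0 0 0 0
  0 0 0 0 0

0 1 0 1 1
0 0 0 0 0
0 0 0 0 0
0 0 0 0 0
0 0 0 0 0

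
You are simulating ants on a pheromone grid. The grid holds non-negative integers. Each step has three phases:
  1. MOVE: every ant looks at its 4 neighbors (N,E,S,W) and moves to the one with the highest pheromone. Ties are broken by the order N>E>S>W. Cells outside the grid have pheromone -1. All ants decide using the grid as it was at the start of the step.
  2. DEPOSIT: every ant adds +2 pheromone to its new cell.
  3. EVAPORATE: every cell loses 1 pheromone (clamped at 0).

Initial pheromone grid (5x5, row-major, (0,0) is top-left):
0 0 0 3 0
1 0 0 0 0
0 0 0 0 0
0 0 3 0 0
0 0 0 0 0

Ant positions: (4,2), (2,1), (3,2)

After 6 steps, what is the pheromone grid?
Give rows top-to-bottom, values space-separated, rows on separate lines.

After step 1: ants at (3,2),(1,1),(2,2)
  0 0 0 2 0
  0 1 0 0 0
  0 0 1 0 0
  0 0 4 0 0
  0 0 0 0 0
After step 2: ants at (2,2),(0,1),(3,2)
  0 1 0 1 0
  0 0 0 0 0
  0 0 2 0 0
  0 0 5 0 0
  0 0 0 0 0
After step 3: ants at (3,2),(0,2),(2,2)
  0 0 1 0 0
  0 0 0 0 0
  0 0 3 0 0
  0 0 6 0 0
  0 0 0 0 0
After step 4: ants at (2,2),(0,3),(3,2)
  0 0 0 1 0
  0 0 0 0 0
  0 0 4 0 0
  0 0 7 0 0
  0 0 0 0 0
After step 5: ants at (3,2),(0,4),(2,2)
  0 0 0 0 1
  0 0 0 0 0
  0 0 5 0 0
  0 0 8 0 0
  0 0 0 0 0
After step 6: ants at (2,2),(1,4),(3,2)
  0 0 0 0 0
  0 0 0 0 1
  0 0 6 0 0
  0 0 9 0 0
  0 0 0 0 0

0 0 0 0 0
0 0 0 0 1
0 0 6 0 0
0 0 9 0 0
0 0 0 0 0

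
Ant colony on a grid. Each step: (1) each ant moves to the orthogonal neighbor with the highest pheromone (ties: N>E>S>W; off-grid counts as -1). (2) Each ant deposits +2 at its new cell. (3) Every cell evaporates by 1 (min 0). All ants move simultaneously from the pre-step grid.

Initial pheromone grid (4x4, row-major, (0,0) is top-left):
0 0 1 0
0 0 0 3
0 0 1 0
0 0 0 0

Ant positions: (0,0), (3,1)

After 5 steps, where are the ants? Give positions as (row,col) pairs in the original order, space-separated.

Step 1: ant0:(0,0)->E->(0,1) | ant1:(3,1)->N->(2,1)
  grid max=2 at (1,3)
Step 2: ant0:(0,1)->E->(0,2) | ant1:(2,1)->N->(1,1)
  grid max=1 at (0,2)
Step 3: ant0:(0,2)->E->(0,3) | ant1:(1,1)->N->(0,1)
  grid max=1 at (0,1)
Step 4: ant0:(0,3)->S->(1,3) | ant1:(0,1)->E->(0,2)
  grid max=1 at (0,2)
Step 5: ant0:(1,3)->N->(0,3) | ant1:(0,2)->E->(0,3)
  grid max=3 at (0,3)

(0,3) (0,3)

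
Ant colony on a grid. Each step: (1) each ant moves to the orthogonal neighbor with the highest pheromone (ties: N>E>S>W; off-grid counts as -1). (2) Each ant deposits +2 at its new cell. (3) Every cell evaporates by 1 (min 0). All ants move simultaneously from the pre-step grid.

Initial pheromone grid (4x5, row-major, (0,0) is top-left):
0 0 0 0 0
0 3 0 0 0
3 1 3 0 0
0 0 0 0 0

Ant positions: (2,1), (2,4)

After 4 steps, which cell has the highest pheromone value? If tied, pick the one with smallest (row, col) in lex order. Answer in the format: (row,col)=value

Step 1: ant0:(2,1)->N->(1,1) | ant1:(2,4)->N->(1,4)
  grid max=4 at (1,1)
Step 2: ant0:(1,1)->N->(0,1) | ant1:(1,4)->N->(0,4)
  grid max=3 at (1,1)
Step 3: ant0:(0,1)->S->(1,1) | ant1:(0,4)->S->(1,4)
  grid max=4 at (1,1)
Step 4: ant0:(1,1)->N->(0,1) | ant1:(1,4)->N->(0,4)
  grid max=3 at (1,1)
Final grid:
  0 1 0 0 1
  0 3 0 0 0
  0 0 0 0 0
  0 0 0 0 0
Max pheromone 3 at (1,1)

Answer: (1,1)=3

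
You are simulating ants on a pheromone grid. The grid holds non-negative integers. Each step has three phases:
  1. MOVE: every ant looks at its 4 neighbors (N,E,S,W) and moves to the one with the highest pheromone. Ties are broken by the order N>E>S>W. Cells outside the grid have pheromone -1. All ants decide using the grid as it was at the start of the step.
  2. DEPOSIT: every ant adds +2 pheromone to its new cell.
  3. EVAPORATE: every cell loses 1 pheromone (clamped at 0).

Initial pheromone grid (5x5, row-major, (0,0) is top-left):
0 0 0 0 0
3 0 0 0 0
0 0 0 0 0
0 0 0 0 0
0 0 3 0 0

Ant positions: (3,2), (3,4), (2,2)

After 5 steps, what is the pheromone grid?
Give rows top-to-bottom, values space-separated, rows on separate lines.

After step 1: ants at (4,2),(2,4),(1,2)
  0 0 0 0 0
  2 0 1 0 0
  0 0 0 0 1
  0 0 0 0 0
  0 0 4 0 0
After step 2: ants at (3,2),(1,4),(0,2)
  0 0 1 0 0
  1 0 0 0 1
  0 0 0 0 0
  0 0 1 0 0
  0 0 3 0 0
After step 3: ants at (4,2),(0,4),(0,3)
  0 0 0 1 1
  0 0 0 0 0
  0 0 0 0 0
  0 0 0 0 0
  0 0 4 0 0
After step 4: ants at (3,2),(0,3),(0,4)
  0 0 0 2 2
  0 0 0 0 0
  0 0 0 0 0
  0 0 1 0 0
  0 0 3 0 0
After step 5: ants at (4,2),(0,4),(0,3)
  0 0 0 3 3
  0 0 0 0 0
  0 0 0 0 0
  0 0 0 0 0
  0 0 4 0 0

0 0 0 3 3
0 0 0 0 0
0 0 0 0 0
0 0 0 0 0
0 0 4 0 0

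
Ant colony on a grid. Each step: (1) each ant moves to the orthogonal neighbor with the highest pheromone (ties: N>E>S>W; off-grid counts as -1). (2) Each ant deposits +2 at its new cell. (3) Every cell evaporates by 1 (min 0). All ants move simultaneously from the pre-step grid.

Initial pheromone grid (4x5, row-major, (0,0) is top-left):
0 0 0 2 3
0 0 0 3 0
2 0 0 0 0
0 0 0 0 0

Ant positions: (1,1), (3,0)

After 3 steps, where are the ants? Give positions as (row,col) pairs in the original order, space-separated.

Step 1: ant0:(1,1)->N->(0,1) | ant1:(3,0)->N->(2,0)
  grid max=3 at (2,0)
Step 2: ant0:(0,1)->E->(0,2) | ant1:(2,0)->N->(1,0)
  grid max=2 at (2,0)
Step 3: ant0:(0,2)->E->(0,3) | ant1:(1,0)->S->(2,0)
  grid max=3 at (2,0)

(0,3) (2,0)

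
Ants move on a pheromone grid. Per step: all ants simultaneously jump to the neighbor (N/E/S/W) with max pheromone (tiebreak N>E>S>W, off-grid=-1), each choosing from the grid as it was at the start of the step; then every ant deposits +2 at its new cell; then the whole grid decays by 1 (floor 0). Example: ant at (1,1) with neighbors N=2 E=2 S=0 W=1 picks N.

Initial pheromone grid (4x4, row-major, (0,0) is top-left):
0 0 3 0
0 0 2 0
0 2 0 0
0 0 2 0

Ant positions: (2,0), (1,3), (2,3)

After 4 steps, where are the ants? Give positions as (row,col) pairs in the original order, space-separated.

Step 1: ant0:(2,0)->E->(2,1) | ant1:(1,3)->W->(1,2) | ant2:(2,3)->N->(1,3)
  grid max=3 at (1,2)
Step 2: ant0:(2,1)->N->(1,1) | ant1:(1,2)->N->(0,2) | ant2:(1,3)->W->(1,2)
  grid max=4 at (1,2)
Step 3: ant0:(1,1)->E->(1,2) | ant1:(0,2)->S->(1,2) | ant2:(1,2)->N->(0,2)
  grid max=7 at (1,2)
Step 4: ant0:(1,2)->N->(0,2) | ant1:(1,2)->N->(0,2) | ant2:(0,2)->S->(1,2)
  grid max=8 at (1,2)

(0,2) (0,2) (1,2)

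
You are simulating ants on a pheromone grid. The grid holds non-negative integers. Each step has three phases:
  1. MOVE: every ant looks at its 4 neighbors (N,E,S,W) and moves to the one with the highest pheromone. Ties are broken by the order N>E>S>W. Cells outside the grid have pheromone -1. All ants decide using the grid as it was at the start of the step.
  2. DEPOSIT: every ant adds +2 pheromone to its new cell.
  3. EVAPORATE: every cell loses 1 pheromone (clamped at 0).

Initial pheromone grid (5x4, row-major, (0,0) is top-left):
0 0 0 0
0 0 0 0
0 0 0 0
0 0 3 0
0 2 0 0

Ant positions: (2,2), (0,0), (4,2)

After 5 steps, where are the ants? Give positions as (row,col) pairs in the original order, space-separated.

Step 1: ant0:(2,2)->S->(3,2) | ant1:(0,0)->E->(0,1) | ant2:(4,2)->N->(3,2)
  grid max=6 at (3,2)
Step 2: ant0:(3,2)->N->(2,2) | ant1:(0,1)->E->(0,2) | ant2:(3,2)->N->(2,2)
  grid max=5 at (3,2)
Step 3: ant0:(2,2)->S->(3,2) | ant1:(0,2)->E->(0,3) | ant2:(2,2)->S->(3,2)
  grid max=8 at (3,2)
Step 4: ant0:(3,2)->N->(2,2) | ant1:(0,3)->S->(1,3) | ant2:(3,2)->N->(2,2)
  grid max=7 at (3,2)
Step 5: ant0:(2,2)->S->(3,2) | ant1:(1,3)->N->(0,3) | ant2:(2,2)->S->(3,2)
  grid max=10 at (3,2)

(3,2) (0,3) (3,2)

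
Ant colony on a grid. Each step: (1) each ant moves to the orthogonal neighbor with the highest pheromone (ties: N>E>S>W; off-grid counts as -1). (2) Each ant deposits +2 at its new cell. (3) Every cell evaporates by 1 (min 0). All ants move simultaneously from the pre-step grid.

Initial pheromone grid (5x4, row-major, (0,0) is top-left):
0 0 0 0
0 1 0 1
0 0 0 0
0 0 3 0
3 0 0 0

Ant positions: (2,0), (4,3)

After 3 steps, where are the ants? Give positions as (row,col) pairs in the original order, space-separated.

Step 1: ant0:(2,0)->N->(1,0) | ant1:(4,3)->N->(3,3)
  grid max=2 at (3,2)
Step 2: ant0:(1,0)->N->(0,0) | ant1:(3,3)->W->(3,2)
  grid max=3 at (3,2)
Step 3: ant0:(0,0)->E->(0,1) | ant1:(3,2)->N->(2,2)
  grid max=2 at (3,2)

(0,1) (2,2)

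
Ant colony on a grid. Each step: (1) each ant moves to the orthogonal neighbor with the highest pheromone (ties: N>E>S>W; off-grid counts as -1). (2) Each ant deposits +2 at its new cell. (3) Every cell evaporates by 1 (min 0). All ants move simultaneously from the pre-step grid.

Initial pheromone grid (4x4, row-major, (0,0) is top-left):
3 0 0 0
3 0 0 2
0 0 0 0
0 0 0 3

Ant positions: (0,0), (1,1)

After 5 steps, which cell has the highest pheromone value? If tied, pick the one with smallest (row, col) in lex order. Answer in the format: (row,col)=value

Answer: (1,0)=10

Derivation:
Step 1: ant0:(0,0)->S->(1,0) | ant1:(1,1)->W->(1,0)
  grid max=6 at (1,0)
Step 2: ant0:(1,0)->N->(0,0) | ant1:(1,0)->N->(0,0)
  grid max=5 at (0,0)
Step 3: ant0:(0,0)->S->(1,0) | ant1:(0,0)->S->(1,0)
  grid max=8 at (1,0)
Step 4: ant0:(1,0)->N->(0,0) | ant1:(1,0)->N->(0,0)
  grid max=7 at (0,0)
Step 5: ant0:(0,0)->S->(1,0) | ant1:(0,0)->S->(1,0)
  grid max=10 at (1,0)
Final grid:
  6 0 0 0
  10 0 0 0
  0 0 0 0
  0 0 0 0
Max pheromone 10 at (1,0)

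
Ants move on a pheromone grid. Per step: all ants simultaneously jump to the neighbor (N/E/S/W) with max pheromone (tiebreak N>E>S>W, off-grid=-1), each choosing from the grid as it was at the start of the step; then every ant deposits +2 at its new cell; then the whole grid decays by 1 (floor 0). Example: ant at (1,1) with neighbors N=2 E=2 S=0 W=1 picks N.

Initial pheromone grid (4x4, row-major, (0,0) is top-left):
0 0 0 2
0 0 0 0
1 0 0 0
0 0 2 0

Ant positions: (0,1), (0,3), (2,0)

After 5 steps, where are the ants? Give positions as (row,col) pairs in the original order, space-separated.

Step 1: ant0:(0,1)->E->(0,2) | ant1:(0,3)->S->(1,3) | ant2:(2,0)->N->(1,0)
  grid max=1 at (0,2)
Step 2: ant0:(0,2)->E->(0,3) | ant1:(1,3)->N->(0,3) | ant2:(1,0)->N->(0,0)
  grid max=4 at (0,3)
Step 3: ant0:(0,3)->S->(1,3) | ant1:(0,3)->S->(1,3) | ant2:(0,0)->E->(0,1)
  grid max=3 at (0,3)
Step 4: ant0:(1,3)->N->(0,3) | ant1:(1,3)->N->(0,3) | ant2:(0,1)->E->(0,2)
  grid max=6 at (0,3)
Step 5: ant0:(0,3)->S->(1,3) | ant1:(0,3)->S->(1,3) | ant2:(0,2)->E->(0,3)
  grid max=7 at (0,3)

(1,3) (1,3) (0,3)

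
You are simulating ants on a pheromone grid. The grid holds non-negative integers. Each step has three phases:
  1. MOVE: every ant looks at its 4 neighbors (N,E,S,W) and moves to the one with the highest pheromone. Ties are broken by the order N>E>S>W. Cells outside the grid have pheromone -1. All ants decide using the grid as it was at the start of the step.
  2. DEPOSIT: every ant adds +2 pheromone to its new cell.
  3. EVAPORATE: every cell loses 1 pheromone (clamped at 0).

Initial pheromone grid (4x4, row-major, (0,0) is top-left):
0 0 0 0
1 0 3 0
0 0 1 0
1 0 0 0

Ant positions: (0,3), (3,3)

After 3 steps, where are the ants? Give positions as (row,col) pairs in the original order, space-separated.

Step 1: ant0:(0,3)->S->(1,3) | ant1:(3,3)->N->(2,3)
  grid max=2 at (1,2)
Step 2: ant0:(1,3)->W->(1,2) | ant1:(2,3)->N->(1,3)
  grid max=3 at (1,2)
Step 3: ant0:(1,2)->E->(1,3) | ant1:(1,3)->W->(1,2)
  grid max=4 at (1,2)

(1,3) (1,2)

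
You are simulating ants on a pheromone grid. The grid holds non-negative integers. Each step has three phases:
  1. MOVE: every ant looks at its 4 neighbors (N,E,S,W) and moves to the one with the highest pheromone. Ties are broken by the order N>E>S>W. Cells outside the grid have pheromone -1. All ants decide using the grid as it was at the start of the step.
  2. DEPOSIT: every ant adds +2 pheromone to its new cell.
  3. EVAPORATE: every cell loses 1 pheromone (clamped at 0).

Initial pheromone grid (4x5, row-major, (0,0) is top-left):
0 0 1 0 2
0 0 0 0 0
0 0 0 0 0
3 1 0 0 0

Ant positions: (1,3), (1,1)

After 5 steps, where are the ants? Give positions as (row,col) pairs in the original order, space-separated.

Step 1: ant0:(1,3)->N->(0,3) | ant1:(1,1)->N->(0,1)
  grid max=2 at (3,0)
Step 2: ant0:(0,3)->E->(0,4) | ant1:(0,1)->E->(0,2)
  grid max=2 at (0,4)
Step 3: ant0:(0,4)->S->(1,4) | ant1:(0,2)->E->(0,3)
  grid max=1 at (0,3)
Step 4: ant0:(1,4)->N->(0,4) | ant1:(0,3)->E->(0,4)
  grid max=4 at (0,4)
Step 5: ant0:(0,4)->S->(1,4) | ant1:(0,4)->S->(1,4)
  grid max=3 at (0,4)

(1,4) (1,4)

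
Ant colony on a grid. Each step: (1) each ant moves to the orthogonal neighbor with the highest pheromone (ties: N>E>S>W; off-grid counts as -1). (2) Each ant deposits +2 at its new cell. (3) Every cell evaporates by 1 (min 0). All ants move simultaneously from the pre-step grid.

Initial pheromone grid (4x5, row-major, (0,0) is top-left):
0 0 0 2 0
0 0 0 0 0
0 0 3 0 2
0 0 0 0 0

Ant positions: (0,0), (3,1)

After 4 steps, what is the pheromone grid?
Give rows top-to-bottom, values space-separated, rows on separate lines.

After step 1: ants at (0,1),(2,1)
  0 1 0 1 0
  0 0 0 0 0
  0 1 2 0 1
  0 0 0 0 0
After step 2: ants at (0,2),(2,2)
  0 0 1 0 0
  0 0 0 0 0
  0 0 3 0 0
  0 0 0 0 0
After step 3: ants at (0,3),(1,2)
  0 0 0 1 0
  0 0 1 0 0
  0 0 2 0 0
  0 0 0 0 0
After step 4: ants at (0,4),(2,2)
  0 0 0 0 1
  0 0 0 0 0
  0 0 3 0 0
  0 0 0 0 0

0 0 0 0 1
0 0 0 0 0
0 0 3 0 0
0 0 0 0 0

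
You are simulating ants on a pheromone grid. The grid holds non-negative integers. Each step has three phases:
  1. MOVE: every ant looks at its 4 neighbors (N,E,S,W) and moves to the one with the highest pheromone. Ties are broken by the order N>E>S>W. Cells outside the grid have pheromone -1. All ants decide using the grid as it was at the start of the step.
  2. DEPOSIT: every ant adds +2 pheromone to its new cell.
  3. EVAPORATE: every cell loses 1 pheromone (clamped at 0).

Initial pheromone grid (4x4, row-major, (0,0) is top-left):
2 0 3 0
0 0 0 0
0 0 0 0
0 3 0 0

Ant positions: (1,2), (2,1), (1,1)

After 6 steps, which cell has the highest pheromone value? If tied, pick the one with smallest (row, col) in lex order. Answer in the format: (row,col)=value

Answer: (0,2)=9

Derivation:
Step 1: ant0:(1,2)->N->(0,2) | ant1:(2,1)->S->(3,1) | ant2:(1,1)->N->(0,1)
  grid max=4 at (0,2)
Step 2: ant0:(0,2)->W->(0,1) | ant1:(3,1)->N->(2,1) | ant2:(0,1)->E->(0,2)
  grid max=5 at (0,2)
Step 3: ant0:(0,1)->E->(0,2) | ant1:(2,1)->S->(3,1) | ant2:(0,2)->W->(0,1)
  grid max=6 at (0,2)
Step 4: ant0:(0,2)->W->(0,1) | ant1:(3,1)->N->(2,1) | ant2:(0,1)->E->(0,2)
  grid max=7 at (0,2)
Step 5: ant0:(0,1)->E->(0,2) | ant1:(2,1)->S->(3,1) | ant2:(0,2)->W->(0,1)
  grid max=8 at (0,2)
Step 6: ant0:(0,2)->W->(0,1) | ant1:(3,1)->N->(2,1) | ant2:(0,1)->E->(0,2)
  grid max=9 at (0,2)
Final grid:
  0 6 9 0
  0 0 0 0
  0 1 0 0
  0 3 0 0
Max pheromone 9 at (0,2)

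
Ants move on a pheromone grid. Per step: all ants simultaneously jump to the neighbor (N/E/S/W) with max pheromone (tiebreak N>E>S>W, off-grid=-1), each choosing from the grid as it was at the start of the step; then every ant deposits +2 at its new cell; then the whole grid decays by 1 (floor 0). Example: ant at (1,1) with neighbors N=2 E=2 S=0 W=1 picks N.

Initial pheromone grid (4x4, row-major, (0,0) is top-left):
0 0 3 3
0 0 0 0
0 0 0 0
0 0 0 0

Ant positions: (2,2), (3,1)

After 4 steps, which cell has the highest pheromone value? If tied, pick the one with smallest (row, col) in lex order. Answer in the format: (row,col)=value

Answer: (0,2)=5

Derivation:
Step 1: ant0:(2,2)->N->(1,2) | ant1:(3,1)->N->(2,1)
  grid max=2 at (0,2)
Step 2: ant0:(1,2)->N->(0,2) | ant1:(2,1)->N->(1,1)
  grid max=3 at (0,2)
Step 3: ant0:(0,2)->E->(0,3) | ant1:(1,1)->N->(0,1)
  grid max=2 at (0,2)
Step 4: ant0:(0,3)->W->(0,2) | ant1:(0,1)->E->(0,2)
  grid max=5 at (0,2)
Final grid:
  0 0 5 1
  0 0 0 0
  0 0 0 0
  0 0 0 0
Max pheromone 5 at (0,2)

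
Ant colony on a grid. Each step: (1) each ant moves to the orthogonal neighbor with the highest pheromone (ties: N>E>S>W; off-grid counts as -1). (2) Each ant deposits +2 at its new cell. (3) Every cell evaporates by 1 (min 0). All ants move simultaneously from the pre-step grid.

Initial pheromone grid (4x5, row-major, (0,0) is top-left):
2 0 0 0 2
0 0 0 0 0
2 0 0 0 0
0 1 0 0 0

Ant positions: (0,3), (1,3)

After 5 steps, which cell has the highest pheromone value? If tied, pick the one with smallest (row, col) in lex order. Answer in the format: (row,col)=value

Answer: (0,4)=7

Derivation:
Step 1: ant0:(0,3)->E->(0,4) | ant1:(1,3)->N->(0,3)
  grid max=3 at (0,4)
Step 2: ant0:(0,4)->W->(0,3) | ant1:(0,3)->E->(0,4)
  grid max=4 at (0,4)
Step 3: ant0:(0,3)->E->(0,4) | ant1:(0,4)->W->(0,3)
  grid max=5 at (0,4)
Step 4: ant0:(0,4)->W->(0,3) | ant1:(0,3)->E->(0,4)
  grid max=6 at (0,4)
Step 5: ant0:(0,3)->E->(0,4) | ant1:(0,4)->W->(0,3)
  grid max=7 at (0,4)
Final grid:
  0 0 0 5 7
  0 0 0 0 0
  0 0 0 0 0
  0 0 0 0 0
Max pheromone 7 at (0,4)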